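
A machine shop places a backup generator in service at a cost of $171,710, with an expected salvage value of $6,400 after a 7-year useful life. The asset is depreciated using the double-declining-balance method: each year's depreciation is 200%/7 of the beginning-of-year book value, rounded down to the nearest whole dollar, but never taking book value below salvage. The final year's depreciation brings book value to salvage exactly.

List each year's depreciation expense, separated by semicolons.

Depreciable base = $171,710 − $6,400 = $165,310.
Year 1: ⌊$171,710 × 200%/7⌋ = $49,060. Book value $122,650.
Year 2: ⌊$122,650 × 200%/7⌋ = $35,042. Book value $87,608.
Year 3: ⌊$87,608 × 200%/7⌋ = $25,030. Book value $62,578.
Year 4: ⌊$62,578 × 200%/7⌋ = $17,879. Book value $44,699.
Year 5: ⌊$44,699 × 200%/7⌋ = $12,771. Book value $31,928.
Year 6: ⌊$31,928 × 200%/7⌋ = $9,122. Book value $22,806.
Year 7 (final): $22,806 − $6,400 = $16,406. Book value $6,400.

$49,060; $35,042; $25,030; $17,879; $12,771; $9,122; $16,406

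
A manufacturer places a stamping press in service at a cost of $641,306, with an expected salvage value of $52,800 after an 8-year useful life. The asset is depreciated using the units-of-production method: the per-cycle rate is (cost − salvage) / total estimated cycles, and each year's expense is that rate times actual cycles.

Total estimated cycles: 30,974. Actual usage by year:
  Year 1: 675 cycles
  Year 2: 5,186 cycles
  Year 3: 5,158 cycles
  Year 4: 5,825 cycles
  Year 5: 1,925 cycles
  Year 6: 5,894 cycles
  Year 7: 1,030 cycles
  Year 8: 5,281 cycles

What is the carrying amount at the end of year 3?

$431,945

Depreciable base = $641,306 − $52,800 = $588,506.
Rate = $588,506 / 30,974 cycles = $19 per cycle.
Year 1: 675 × $19 = $12,825. Book value $628,481.
Year 2: 5,186 × $19 = $98,534. Book value $529,947.
Year 3: 5,158 × $19 = $98,002. Book value $431,945.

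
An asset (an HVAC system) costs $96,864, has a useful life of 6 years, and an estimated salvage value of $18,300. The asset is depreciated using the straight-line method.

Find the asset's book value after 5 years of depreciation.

$31,394

Depreciable base = $96,864 − $18,300 = $78,564.
Annual expense = $78,564 / 6 = $13,094.
End of year 1: book value $83,770.
End of year 2: book value $70,676.
End of year 3: book value $57,582.
End of year 4: book value $44,488.
End of year 5: book value $31,394.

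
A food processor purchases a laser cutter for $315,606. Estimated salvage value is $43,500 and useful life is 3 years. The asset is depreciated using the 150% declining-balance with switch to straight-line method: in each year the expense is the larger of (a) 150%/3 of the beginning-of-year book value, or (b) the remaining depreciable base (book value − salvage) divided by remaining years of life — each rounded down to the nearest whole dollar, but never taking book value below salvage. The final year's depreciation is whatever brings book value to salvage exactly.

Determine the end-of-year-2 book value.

$78,902

Depreciable base = $315,606 − $43,500 = $272,106.
Year 1: DB = ⌊$315,606 × 150%/3⌋ = $157,803; SL = ⌊$272,106/3⌋ = $90,702 → take DB $157,803. Book value $157,803.
Year 2: DB = ⌊$157,803 × 150%/3⌋ = $78,901; SL = ⌊$114,303/2⌋ = $57,151 → take DB $78,901. Book value $78,902.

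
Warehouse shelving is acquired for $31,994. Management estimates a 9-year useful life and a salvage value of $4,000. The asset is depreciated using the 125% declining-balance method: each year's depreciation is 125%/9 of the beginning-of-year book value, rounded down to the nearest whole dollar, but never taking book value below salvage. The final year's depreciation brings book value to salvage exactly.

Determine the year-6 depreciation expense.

Depreciable base = $31,994 − $4,000 = $27,994.
Year 1: ⌊$31,994 × 125%/9⌋ = $4,443. Book value $27,551.
Year 2: ⌊$27,551 × 125%/9⌋ = $3,826. Book value $23,725.
Year 3: ⌊$23,725 × 125%/9⌋ = $3,295. Book value $20,430.
Year 4: ⌊$20,430 × 125%/9⌋ = $2,837. Book value $17,593.
Year 5: ⌊$17,593 × 125%/9⌋ = $2,443. Book value $15,150.
Year 6: ⌊$15,150 × 125%/9⌋ = $2,104. Book value $13,046.

$2,104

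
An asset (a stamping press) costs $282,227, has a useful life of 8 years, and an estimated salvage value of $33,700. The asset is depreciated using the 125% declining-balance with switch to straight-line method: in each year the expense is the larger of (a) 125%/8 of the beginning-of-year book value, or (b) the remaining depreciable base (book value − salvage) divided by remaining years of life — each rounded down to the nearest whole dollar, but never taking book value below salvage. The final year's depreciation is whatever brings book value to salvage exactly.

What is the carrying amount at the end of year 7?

Depreciable base = $282,227 − $33,700 = $248,527.
Year 1: DB = ⌊$282,227 × 125%/8⌋ = $44,097; SL = ⌊$248,527/8⌋ = $31,065 → take DB $44,097. Book value $238,130.
Year 2: DB = ⌊$238,130 × 125%/8⌋ = $37,207; SL = ⌊$204,430/7⌋ = $29,204 → take DB $37,207. Book value $200,923.
Year 3: DB = ⌊$200,923 × 125%/8⌋ = $31,394; SL = ⌊$167,223/6⌋ = $27,870 → take DB $31,394. Book value $169,529.
Year 4: DB = ⌊$169,529 × 125%/8⌋ = $26,488; SL = ⌊$135,829/5⌋ = $27,165 → take SL $27,165. Book value $142,364.
Year 5: DB = ⌊$142,364 × 125%/8⌋ = $22,244; SL = ⌊$108,664/4⌋ = $27,166 → take SL $27,166. Book value $115,198.
Year 6: DB = ⌊$115,198 × 125%/8⌋ = $17,999; SL = ⌊$81,498/3⌋ = $27,166 → take SL $27,166. Book value $88,032.
Year 7: DB = ⌊$88,032 × 125%/8⌋ = $13,755; SL = ⌊$54,332/2⌋ = $27,166 → take SL $27,166. Book value $60,866.

$60,866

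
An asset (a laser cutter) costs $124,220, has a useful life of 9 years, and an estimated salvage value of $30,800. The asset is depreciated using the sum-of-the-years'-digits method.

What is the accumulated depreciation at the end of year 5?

Depreciable base = $124,220 − $30,800 = $93,420.
Sum of the years' digits = 9+8+7+6+5+4+3+2+1 = 45.
Year 1: $93,420 × 9/45 = $18,684. Book value $105,536.
Year 2: $93,420 × 8/45 = $16,608. Book value $88,928.
Year 3: $93,420 × 7/45 = $14,532. Book value $74,396.
Year 4: $93,420 × 6/45 = $12,456. Book value $61,940.
Year 5: $93,420 × 5/45 = $10,380. Book value $51,560.
Accumulated through year 5 = $124,220 − $51,560 = $72,660.

$72,660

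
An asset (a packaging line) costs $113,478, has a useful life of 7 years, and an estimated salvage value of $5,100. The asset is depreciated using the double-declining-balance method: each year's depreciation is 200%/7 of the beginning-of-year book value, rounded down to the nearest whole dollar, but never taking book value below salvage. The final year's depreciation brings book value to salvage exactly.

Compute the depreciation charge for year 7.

Depreciable base = $113,478 − $5,100 = $108,378.
Year 1: ⌊$113,478 × 200%/7⌋ = $32,422. Book value $81,056.
Year 2: ⌊$81,056 × 200%/7⌋ = $23,158. Book value $57,898.
Year 3: ⌊$57,898 × 200%/7⌋ = $16,542. Book value $41,356.
Year 4: ⌊$41,356 × 200%/7⌋ = $11,816. Book value $29,540.
Year 5: ⌊$29,540 × 200%/7⌋ = $8,440. Book value $21,100.
Year 6: ⌊$21,100 × 200%/7⌋ = $6,028. Book value $15,072.
Year 7 (final): $15,072 − $5,100 = $9,972. Book value $5,100.

$9,972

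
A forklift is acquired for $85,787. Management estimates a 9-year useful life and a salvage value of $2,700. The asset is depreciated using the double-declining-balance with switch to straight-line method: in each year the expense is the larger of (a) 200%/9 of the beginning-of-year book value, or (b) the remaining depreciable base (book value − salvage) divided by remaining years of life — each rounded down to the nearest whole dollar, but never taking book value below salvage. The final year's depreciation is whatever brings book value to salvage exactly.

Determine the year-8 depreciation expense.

Depreciable base = $85,787 − $2,700 = $83,087.
Year 1: DB = ⌊$85,787 × 200%/9⌋ = $19,063; SL = ⌊$83,087/9⌋ = $9,231 → take DB $19,063. Book value $66,724.
Year 2: DB = ⌊$66,724 × 200%/9⌋ = $14,827; SL = ⌊$64,024/8⌋ = $8,003 → take DB $14,827. Book value $51,897.
Year 3: DB = ⌊$51,897 × 200%/9⌋ = $11,532; SL = ⌊$49,197/7⌋ = $7,028 → take DB $11,532. Book value $40,365.
Year 4: DB = ⌊$40,365 × 200%/9⌋ = $8,970; SL = ⌊$37,665/6⌋ = $6,277 → take DB $8,970. Book value $31,395.
Year 5: DB = ⌊$31,395 × 200%/9⌋ = $6,976; SL = ⌊$28,695/5⌋ = $5,739 → take DB $6,976. Book value $24,419.
Year 6: DB = ⌊$24,419 × 200%/9⌋ = $5,426; SL = ⌊$21,719/4⌋ = $5,429 → take SL $5,429. Book value $18,990.
Year 7: DB = ⌊$18,990 × 200%/9⌋ = $4,220; SL = ⌊$16,290/3⌋ = $5,430 → take SL $5,430. Book value $13,560.
Year 8: DB = ⌊$13,560 × 200%/9⌋ = $3,013; SL = ⌊$10,860/2⌋ = $5,430 → take SL $5,430. Book value $8,130.

$5,430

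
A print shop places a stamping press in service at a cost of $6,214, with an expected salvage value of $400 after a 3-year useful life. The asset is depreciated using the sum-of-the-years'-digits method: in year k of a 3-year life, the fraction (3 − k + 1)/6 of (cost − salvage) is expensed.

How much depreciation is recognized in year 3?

Depreciable base = $6,214 − $400 = $5,814.
Sum of the years' digits = 3+2+1 = 6.
Year 1: $5,814 × 3/6 = $2,907. Book value $3,307.
Year 2: $5,814 × 2/6 = $1,938. Book value $1,369.
Year 3: $5,814 × 1/6 = $969. Book value $400.

$969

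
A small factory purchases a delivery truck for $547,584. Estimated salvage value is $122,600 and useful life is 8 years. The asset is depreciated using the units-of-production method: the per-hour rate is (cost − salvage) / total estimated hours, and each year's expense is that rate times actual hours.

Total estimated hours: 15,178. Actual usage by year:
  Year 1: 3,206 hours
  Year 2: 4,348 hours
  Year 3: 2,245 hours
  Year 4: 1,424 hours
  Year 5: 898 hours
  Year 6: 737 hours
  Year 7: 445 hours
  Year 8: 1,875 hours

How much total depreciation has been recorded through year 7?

$372,484

Depreciable base = $547,584 − $122,600 = $424,984.
Rate = $424,984 / 15,178 hours = $28 per hour.
Year 1: 3,206 × $28 = $89,768. Book value $457,816.
Year 2: 4,348 × $28 = $121,744. Book value $336,072.
Year 3: 2,245 × $28 = $62,860. Book value $273,212.
Year 4: 1,424 × $28 = $39,872. Book value $233,340.
Year 5: 898 × $28 = $25,144. Book value $208,196.
Year 6: 737 × $28 = $20,636. Book value $187,560.
Year 7: 445 × $28 = $12,460. Book value $175,100.
Accumulated through year 7 = $547,584 − $175,100 = $372,484.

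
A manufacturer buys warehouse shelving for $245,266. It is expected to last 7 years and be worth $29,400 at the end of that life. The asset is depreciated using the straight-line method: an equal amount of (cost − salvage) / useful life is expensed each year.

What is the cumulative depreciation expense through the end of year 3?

Depreciable base = $245,266 − $29,400 = $215,866.
Annual expense = $215,866 / 7 = $30,838.
End of year 1: book value $214,428.
End of year 2: book value $183,590.
End of year 3: book value $152,752.
Accumulated through year 3 = $245,266 − $152,752 = $92,514.

$92,514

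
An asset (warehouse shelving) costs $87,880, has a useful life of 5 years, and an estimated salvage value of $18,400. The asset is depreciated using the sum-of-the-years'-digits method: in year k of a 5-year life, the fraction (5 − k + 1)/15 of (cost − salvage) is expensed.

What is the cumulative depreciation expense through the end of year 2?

$41,688

Depreciable base = $87,880 − $18,400 = $69,480.
Sum of the years' digits = 5+4+3+2+1 = 15.
Year 1: $69,480 × 5/15 = $23,160. Book value $64,720.
Year 2: $69,480 × 4/15 = $18,528. Book value $46,192.
Accumulated through year 2 = $87,880 − $46,192 = $41,688.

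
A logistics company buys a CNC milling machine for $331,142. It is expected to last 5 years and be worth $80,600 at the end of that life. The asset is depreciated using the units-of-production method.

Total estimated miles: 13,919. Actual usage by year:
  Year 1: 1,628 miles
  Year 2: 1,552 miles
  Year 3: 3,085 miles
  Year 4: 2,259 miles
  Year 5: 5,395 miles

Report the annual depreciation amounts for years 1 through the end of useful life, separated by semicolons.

$29,304; $27,936; $55,530; $40,662; $97,110

Depreciable base = $331,142 − $80,600 = $250,542.
Rate = $250,542 / 13,919 miles = $18 per mile.
Year 1: 1,628 × $18 = $29,304. Book value $301,838.
Year 2: 1,552 × $18 = $27,936. Book value $273,902.
Year 3: 3,085 × $18 = $55,530. Book value $218,372.
Year 4: 2,259 × $18 = $40,662. Book value $177,710.
Year 5: 5,395 × $18 = $97,110. Book value $80,600.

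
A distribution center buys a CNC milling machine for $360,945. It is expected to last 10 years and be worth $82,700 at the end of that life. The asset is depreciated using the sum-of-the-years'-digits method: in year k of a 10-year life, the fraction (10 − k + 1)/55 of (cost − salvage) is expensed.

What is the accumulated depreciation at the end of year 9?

Depreciable base = $360,945 − $82,700 = $278,245.
Sum of the years' digits = 10+9+8+7+6+5+4+3+2+1 = 55.
Year 1: $278,245 × 10/55 = $50,590. Book value $310,355.
Year 2: $278,245 × 9/55 = $45,531. Book value $264,824.
Year 3: $278,245 × 8/55 = $40,472. Book value $224,352.
Year 4: $278,245 × 7/55 = $35,413. Book value $188,939.
Year 5: $278,245 × 6/55 = $30,354. Book value $158,585.
Year 6: $278,245 × 5/55 = $25,295. Book value $133,290.
Year 7: $278,245 × 4/55 = $20,236. Book value $113,054.
Year 8: $278,245 × 3/55 = $15,177. Book value $97,877.
Year 9: $278,245 × 2/55 = $10,118. Book value $87,759.
Accumulated through year 9 = $360,945 − $87,759 = $273,186.

$273,186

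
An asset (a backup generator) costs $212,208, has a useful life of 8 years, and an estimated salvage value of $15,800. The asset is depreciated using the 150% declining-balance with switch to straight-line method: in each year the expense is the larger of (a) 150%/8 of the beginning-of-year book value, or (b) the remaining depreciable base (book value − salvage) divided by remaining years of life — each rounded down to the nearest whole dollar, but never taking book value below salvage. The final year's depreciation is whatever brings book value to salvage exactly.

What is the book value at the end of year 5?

$73,312

Depreciable base = $212,208 − $15,800 = $196,408.
Year 1: DB = ⌊$212,208 × 150%/8⌋ = $39,789; SL = ⌊$196,408/8⌋ = $24,551 → take DB $39,789. Book value $172,419.
Year 2: DB = ⌊$172,419 × 150%/8⌋ = $32,328; SL = ⌊$156,619/7⌋ = $22,374 → take DB $32,328. Book value $140,091.
Year 3: DB = ⌊$140,091 × 150%/8⌋ = $26,267; SL = ⌊$124,291/6⌋ = $20,715 → take DB $26,267. Book value $113,824.
Year 4: DB = ⌊$113,824 × 150%/8⌋ = $21,342; SL = ⌊$98,024/5⌋ = $19,604 → take DB $21,342. Book value $92,482.
Year 5: DB = ⌊$92,482 × 150%/8⌋ = $17,340; SL = ⌊$76,682/4⌋ = $19,170 → take SL $19,170. Book value $73,312.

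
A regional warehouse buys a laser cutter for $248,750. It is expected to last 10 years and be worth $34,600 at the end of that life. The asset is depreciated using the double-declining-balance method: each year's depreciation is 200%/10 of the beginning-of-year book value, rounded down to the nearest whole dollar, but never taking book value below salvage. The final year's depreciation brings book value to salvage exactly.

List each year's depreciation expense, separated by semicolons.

$49,750; $39,800; $31,840; $25,472; $20,377; $16,302; $13,041; $10,433; $7,135; $0

Depreciable base = $248,750 − $34,600 = $214,150.
Year 1: ⌊$248,750 × 200%/10⌋ = $49,750. Book value $199,000.
Year 2: ⌊$199,000 × 200%/10⌋ = $39,800. Book value $159,200.
Year 3: ⌊$159,200 × 200%/10⌋ = $31,840. Book value $127,360.
Year 4: ⌊$127,360 × 200%/10⌋ = $25,472. Book value $101,888.
Year 5: ⌊$101,888 × 200%/10⌋ = $20,377. Book value $81,511.
Year 6: ⌊$81,511 × 200%/10⌋ = $16,302. Book value $65,209.
Year 7: ⌊$65,209 × 200%/10⌋ = $13,041. Book value $52,168.
Year 8: ⌊$52,168 × 200%/10⌋ = $10,433. Book value $41,735.
Year 9: ⌊$41,735 × 200%/10⌋ = $8,347, capped at $7,135. Book value $34,600.
Year 10 (final): $34,600 − $34,600 = $0. Book value $34,600.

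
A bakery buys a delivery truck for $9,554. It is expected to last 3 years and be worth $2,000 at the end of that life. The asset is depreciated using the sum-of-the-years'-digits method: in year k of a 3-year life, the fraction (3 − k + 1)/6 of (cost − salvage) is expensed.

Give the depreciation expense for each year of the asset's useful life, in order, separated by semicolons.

$3,777; $2,518; $1,259

Depreciable base = $9,554 − $2,000 = $7,554.
Sum of the years' digits = 3+2+1 = 6.
Year 1: $7,554 × 3/6 = $3,777. Book value $5,777.
Year 2: $7,554 × 2/6 = $2,518. Book value $3,259.
Year 3: $7,554 × 1/6 = $1,259. Book value $2,000.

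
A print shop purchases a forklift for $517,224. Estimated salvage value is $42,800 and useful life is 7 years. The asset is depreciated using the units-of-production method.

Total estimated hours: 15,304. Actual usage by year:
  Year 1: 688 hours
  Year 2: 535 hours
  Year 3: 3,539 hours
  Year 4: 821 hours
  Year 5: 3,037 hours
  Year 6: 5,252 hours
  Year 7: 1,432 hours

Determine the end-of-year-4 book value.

$344,151

Depreciable base = $517,224 − $42,800 = $474,424.
Rate = $474,424 / 15,304 hours = $31 per hour.
Year 1: 688 × $31 = $21,328. Book value $495,896.
Year 2: 535 × $31 = $16,585. Book value $479,311.
Year 3: 3,539 × $31 = $109,709. Book value $369,602.
Year 4: 821 × $31 = $25,451. Book value $344,151.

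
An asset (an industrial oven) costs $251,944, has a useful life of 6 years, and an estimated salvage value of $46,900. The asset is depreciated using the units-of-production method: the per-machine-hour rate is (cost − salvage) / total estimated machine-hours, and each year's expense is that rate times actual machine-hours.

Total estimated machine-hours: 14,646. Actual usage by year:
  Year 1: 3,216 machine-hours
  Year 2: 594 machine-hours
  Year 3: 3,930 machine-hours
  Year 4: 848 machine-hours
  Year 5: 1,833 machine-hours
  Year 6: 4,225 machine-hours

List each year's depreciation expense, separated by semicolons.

Depreciable base = $251,944 − $46,900 = $205,044.
Rate = $205,044 / 14,646 machine-hours = $14 per machine-hour.
Year 1: 3,216 × $14 = $45,024. Book value $206,920.
Year 2: 594 × $14 = $8,316. Book value $198,604.
Year 3: 3,930 × $14 = $55,020. Book value $143,584.
Year 4: 848 × $14 = $11,872. Book value $131,712.
Year 5: 1,833 × $14 = $25,662. Book value $106,050.
Year 6: 4,225 × $14 = $59,150. Book value $46,900.

$45,024; $8,316; $55,020; $11,872; $25,662; $59,150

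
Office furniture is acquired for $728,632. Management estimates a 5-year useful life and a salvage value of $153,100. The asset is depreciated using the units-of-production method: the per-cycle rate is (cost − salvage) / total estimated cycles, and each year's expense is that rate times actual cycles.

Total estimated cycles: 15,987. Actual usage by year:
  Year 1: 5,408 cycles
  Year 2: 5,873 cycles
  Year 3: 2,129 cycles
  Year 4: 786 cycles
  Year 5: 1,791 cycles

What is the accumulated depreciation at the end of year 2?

Depreciable base = $728,632 − $153,100 = $575,532.
Rate = $575,532 / 15,987 cycles = $36 per cycle.
Year 1: 5,408 × $36 = $194,688. Book value $533,944.
Year 2: 5,873 × $36 = $211,428. Book value $322,516.
Accumulated through year 2 = $728,632 − $322,516 = $406,116.

$406,116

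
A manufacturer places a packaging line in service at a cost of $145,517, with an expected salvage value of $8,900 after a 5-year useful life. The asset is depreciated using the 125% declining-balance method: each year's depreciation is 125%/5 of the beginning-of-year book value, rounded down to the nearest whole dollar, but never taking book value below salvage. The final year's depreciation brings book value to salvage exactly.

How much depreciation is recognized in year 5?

Depreciable base = $145,517 − $8,900 = $136,617.
Year 1: ⌊$145,517 × 125%/5⌋ = $36,379. Book value $109,138.
Year 2: ⌊$109,138 × 125%/5⌋ = $27,284. Book value $81,854.
Year 3: ⌊$81,854 × 125%/5⌋ = $20,463. Book value $61,391.
Year 4: ⌊$61,391 × 125%/5⌋ = $15,347. Book value $46,044.
Year 5 (final): $46,044 − $8,900 = $37,144. Book value $8,900.

$37,144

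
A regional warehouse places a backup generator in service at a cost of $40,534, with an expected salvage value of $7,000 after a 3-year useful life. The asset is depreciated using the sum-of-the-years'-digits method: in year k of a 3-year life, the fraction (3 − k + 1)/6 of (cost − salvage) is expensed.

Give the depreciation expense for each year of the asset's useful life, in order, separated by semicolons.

$16,767; $11,178; $5,589

Depreciable base = $40,534 − $7,000 = $33,534.
Sum of the years' digits = 3+2+1 = 6.
Year 1: $33,534 × 3/6 = $16,767. Book value $23,767.
Year 2: $33,534 × 2/6 = $11,178. Book value $12,589.
Year 3: $33,534 × 1/6 = $5,589. Book value $7,000.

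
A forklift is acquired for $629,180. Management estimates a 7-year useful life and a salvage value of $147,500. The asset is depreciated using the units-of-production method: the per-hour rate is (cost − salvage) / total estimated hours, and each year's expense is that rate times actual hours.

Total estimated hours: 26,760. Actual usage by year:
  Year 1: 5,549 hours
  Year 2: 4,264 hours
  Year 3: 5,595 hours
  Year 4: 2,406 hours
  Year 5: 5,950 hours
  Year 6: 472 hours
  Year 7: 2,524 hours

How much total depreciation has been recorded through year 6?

Depreciable base = $629,180 − $147,500 = $481,680.
Rate = $481,680 / 26,760 hours = $18 per hour.
Year 1: 5,549 × $18 = $99,882. Book value $529,298.
Year 2: 4,264 × $18 = $76,752. Book value $452,546.
Year 3: 5,595 × $18 = $100,710. Book value $351,836.
Year 4: 2,406 × $18 = $43,308. Book value $308,528.
Year 5: 5,950 × $18 = $107,100. Book value $201,428.
Year 6: 472 × $18 = $8,496. Book value $192,932.
Accumulated through year 6 = $629,180 − $192,932 = $436,248.

$436,248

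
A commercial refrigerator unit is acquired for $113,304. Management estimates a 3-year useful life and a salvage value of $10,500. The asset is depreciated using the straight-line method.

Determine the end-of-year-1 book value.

$79,036

Depreciable base = $113,304 − $10,500 = $102,804.
Annual expense = $102,804 / 3 = $34,268.
End of year 1: book value $79,036.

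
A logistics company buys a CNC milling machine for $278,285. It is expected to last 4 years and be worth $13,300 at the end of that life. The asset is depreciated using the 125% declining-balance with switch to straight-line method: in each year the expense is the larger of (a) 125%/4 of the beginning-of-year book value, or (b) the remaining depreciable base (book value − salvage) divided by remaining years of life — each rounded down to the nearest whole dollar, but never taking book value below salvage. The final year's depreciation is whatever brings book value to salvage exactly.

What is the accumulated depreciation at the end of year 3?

$205,868

Depreciable base = $278,285 − $13,300 = $264,985.
Year 1: DB = ⌊$278,285 × 125%/4⌋ = $86,964; SL = ⌊$264,985/4⌋ = $66,246 → take DB $86,964. Book value $191,321.
Year 2: DB = ⌊$191,321 × 125%/4⌋ = $59,787; SL = ⌊$178,021/3⌋ = $59,340 → take DB $59,787. Book value $131,534.
Year 3: DB = ⌊$131,534 × 125%/4⌋ = $41,104; SL = ⌊$118,234/2⌋ = $59,117 → take SL $59,117. Book value $72,417.
Accumulated through year 3 = $278,285 − $72,417 = $205,868.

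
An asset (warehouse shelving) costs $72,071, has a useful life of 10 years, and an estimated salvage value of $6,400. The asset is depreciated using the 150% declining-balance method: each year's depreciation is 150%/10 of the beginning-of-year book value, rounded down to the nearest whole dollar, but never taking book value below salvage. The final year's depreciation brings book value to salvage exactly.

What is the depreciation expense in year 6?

$4,797

Depreciable base = $72,071 − $6,400 = $65,671.
Year 1: ⌊$72,071 × 150%/10⌋ = $10,810. Book value $61,261.
Year 2: ⌊$61,261 × 150%/10⌋ = $9,189. Book value $52,072.
Year 3: ⌊$52,072 × 150%/10⌋ = $7,810. Book value $44,262.
Year 4: ⌊$44,262 × 150%/10⌋ = $6,639. Book value $37,623.
Year 5: ⌊$37,623 × 150%/10⌋ = $5,643. Book value $31,980.
Year 6: ⌊$31,980 × 150%/10⌋ = $4,797. Book value $27,183.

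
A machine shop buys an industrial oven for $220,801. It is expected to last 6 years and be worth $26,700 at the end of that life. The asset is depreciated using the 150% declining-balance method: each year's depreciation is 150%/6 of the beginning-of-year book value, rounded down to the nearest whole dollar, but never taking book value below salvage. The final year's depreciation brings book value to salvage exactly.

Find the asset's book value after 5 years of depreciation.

Depreciable base = $220,801 − $26,700 = $194,101.
Year 1: ⌊$220,801 × 150%/6⌋ = $55,200. Book value $165,601.
Year 2: ⌊$165,601 × 150%/6⌋ = $41,400. Book value $124,201.
Year 3: ⌊$124,201 × 150%/6⌋ = $31,050. Book value $93,151.
Year 4: ⌊$93,151 × 150%/6⌋ = $23,287. Book value $69,864.
Year 5: ⌊$69,864 × 150%/6⌋ = $17,466. Book value $52,398.

$52,398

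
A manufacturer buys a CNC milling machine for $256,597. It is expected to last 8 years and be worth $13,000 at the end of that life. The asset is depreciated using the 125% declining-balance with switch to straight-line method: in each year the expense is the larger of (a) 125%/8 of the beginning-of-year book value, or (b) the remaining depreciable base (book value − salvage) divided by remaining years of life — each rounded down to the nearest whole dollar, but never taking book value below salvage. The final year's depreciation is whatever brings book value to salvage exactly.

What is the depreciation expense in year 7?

$28,227

Depreciable base = $256,597 − $13,000 = $243,597.
Year 1: DB = ⌊$256,597 × 125%/8⌋ = $40,093; SL = ⌊$243,597/8⌋ = $30,449 → take DB $40,093. Book value $216,504.
Year 2: DB = ⌊$216,504 × 125%/8⌋ = $33,828; SL = ⌊$203,504/7⌋ = $29,072 → take DB $33,828. Book value $182,676.
Year 3: DB = ⌊$182,676 × 125%/8⌋ = $28,543; SL = ⌊$169,676/6⌋ = $28,279 → take DB $28,543. Book value $154,133.
Year 4: DB = ⌊$154,133 × 125%/8⌋ = $24,083; SL = ⌊$141,133/5⌋ = $28,226 → take SL $28,226. Book value $125,907.
Year 5: DB = ⌊$125,907 × 125%/8⌋ = $19,672; SL = ⌊$112,907/4⌋ = $28,226 → take SL $28,226. Book value $97,681.
Year 6: DB = ⌊$97,681 × 125%/8⌋ = $15,262; SL = ⌊$84,681/3⌋ = $28,227 → take SL $28,227. Book value $69,454.
Year 7: DB = ⌊$69,454 × 125%/8⌋ = $10,852; SL = ⌊$56,454/2⌋ = $28,227 → take SL $28,227. Book value $41,227.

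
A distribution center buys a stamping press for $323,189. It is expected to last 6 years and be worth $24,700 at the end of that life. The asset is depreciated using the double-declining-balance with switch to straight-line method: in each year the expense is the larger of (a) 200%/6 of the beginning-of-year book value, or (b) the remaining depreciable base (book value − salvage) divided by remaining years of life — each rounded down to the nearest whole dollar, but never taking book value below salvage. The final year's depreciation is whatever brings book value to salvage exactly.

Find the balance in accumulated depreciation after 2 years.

$179,549

Depreciable base = $323,189 − $24,700 = $298,489.
Year 1: DB = ⌊$323,189 × 200%/6⌋ = $107,729; SL = ⌊$298,489/6⌋ = $49,748 → take DB $107,729. Book value $215,460.
Year 2: DB = ⌊$215,460 × 200%/6⌋ = $71,820; SL = ⌊$190,760/5⌋ = $38,152 → take DB $71,820. Book value $143,640.
Accumulated through year 2 = $323,189 − $143,640 = $179,549.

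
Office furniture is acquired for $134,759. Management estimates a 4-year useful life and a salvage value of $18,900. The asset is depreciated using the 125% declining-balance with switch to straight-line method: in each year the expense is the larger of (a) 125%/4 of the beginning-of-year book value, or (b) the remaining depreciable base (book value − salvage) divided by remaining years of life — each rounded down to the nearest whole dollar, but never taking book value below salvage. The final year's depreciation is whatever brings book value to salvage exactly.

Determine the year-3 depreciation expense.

Depreciable base = $134,759 − $18,900 = $115,859.
Year 1: DB = ⌊$134,759 × 125%/4⌋ = $42,112; SL = ⌊$115,859/4⌋ = $28,964 → take DB $42,112. Book value $92,647.
Year 2: DB = ⌊$92,647 × 125%/4⌋ = $28,952; SL = ⌊$73,747/3⌋ = $24,582 → take DB $28,952. Book value $63,695.
Year 3: DB = ⌊$63,695 × 125%/4⌋ = $19,904; SL = ⌊$44,795/2⌋ = $22,397 → take SL $22,397. Book value $41,298.

$22,397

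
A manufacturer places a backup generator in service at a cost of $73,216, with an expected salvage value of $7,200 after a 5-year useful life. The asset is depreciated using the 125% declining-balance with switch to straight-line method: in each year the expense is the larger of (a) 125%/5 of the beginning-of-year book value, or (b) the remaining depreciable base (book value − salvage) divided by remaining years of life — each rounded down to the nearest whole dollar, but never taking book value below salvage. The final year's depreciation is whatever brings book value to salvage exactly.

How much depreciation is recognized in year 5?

Depreciable base = $73,216 − $7,200 = $66,016.
Year 1: DB = ⌊$73,216 × 125%/5⌋ = $18,304; SL = ⌊$66,016/5⌋ = $13,203 → take DB $18,304. Book value $54,912.
Year 2: DB = ⌊$54,912 × 125%/5⌋ = $13,728; SL = ⌊$47,712/4⌋ = $11,928 → take DB $13,728. Book value $41,184.
Year 3: DB = ⌊$41,184 × 125%/5⌋ = $10,296; SL = ⌊$33,984/3⌋ = $11,328 → take SL $11,328. Book value $29,856.
Year 4: DB = ⌊$29,856 × 125%/5⌋ = $7,464; SL = ⌊$22,656/2⌋ = $11,328 → take SL $11,328. Book value $18,528.
Year 5 (final): $18,528 − $7,200 = $11,328. Book value $7,200.

$11,328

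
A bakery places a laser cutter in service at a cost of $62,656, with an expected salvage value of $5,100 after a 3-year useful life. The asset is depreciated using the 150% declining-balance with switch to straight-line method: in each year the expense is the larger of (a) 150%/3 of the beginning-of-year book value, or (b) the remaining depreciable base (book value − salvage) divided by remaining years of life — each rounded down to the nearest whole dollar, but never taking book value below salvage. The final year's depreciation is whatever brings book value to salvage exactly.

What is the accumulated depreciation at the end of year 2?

$46,992

Depreciable base = $62,656 − $5,100 = $57,556.
Year 1: DB = ⌊$62,656 × 150%/3⌋ = $31,328; SL = ⌊$57,556/3⌋ = $19,185 → take DB $31,328. Book value $31,328.
Year 2: DB = ⌊$31,328 × 150%/3⌋ = $15,664; SL = ⌊$26,228/2⌋ = $13,114 → take DB $15,664. Book value $15,664.
Accumulated through year 2 = $62,656 − $15,664 = $46,992.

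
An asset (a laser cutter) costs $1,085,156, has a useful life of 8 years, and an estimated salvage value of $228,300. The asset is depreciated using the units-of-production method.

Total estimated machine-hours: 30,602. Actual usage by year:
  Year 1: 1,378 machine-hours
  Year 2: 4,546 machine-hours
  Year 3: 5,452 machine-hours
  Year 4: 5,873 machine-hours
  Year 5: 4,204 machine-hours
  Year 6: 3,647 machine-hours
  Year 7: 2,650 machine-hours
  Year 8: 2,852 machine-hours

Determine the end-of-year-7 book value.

Depreciable base = $1,085,156 − $228,300 = $856,856.
Rate = $856,856 / 30,602 machine-hours = $28 per machine-hour.
Year 1: 1,378 × $28 = $38,584. Book value $1,046,572.
Year 2: 4,546 × $28 = $127,288. Book value $919,284.
Year 3: 5,452 × $28 = $152,656. Book value $766,628.
Year 4: 5,873 × $28 = $164,444. Book value $602,184.
Year 5: 4,204 × $28 = $117,712. Book value $484,472.
Year 6: 3,647 × $28 = $102,116. Book value $382,356.
Year 7: 2,650 × $28 = $74,200. Book value $308,156.

$308,156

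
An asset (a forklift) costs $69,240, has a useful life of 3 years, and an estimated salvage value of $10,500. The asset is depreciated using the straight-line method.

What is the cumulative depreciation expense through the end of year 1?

Depreciable base = $69,240 − $10,500 = $58,740.
Annual expense = $58,740 / 3 = $19,580.
End of year 1: book value $49,660.
Accumulated through year 1 = $69,240 − $49,660 = $19,580.

$19,580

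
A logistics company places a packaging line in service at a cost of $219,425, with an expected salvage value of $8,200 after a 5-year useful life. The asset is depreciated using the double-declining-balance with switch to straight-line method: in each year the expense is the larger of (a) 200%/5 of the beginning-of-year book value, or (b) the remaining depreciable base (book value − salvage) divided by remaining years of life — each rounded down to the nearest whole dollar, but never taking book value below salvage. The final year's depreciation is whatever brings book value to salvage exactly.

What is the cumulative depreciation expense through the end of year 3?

$172,029

Depreciable base = $219,425 − $8,200 = $211,225.
Year 1: DB = ⌊$219,425 × 200%/5⌋ = $87,770; SL = ⌊$211,225/5⌋ = $42,245 → take DB $87,770. Book value $131,655.
Year 2: DB = ⌊$131,655 × 200%/5⌋ = $52,662; SL = ⌊$123,455/4⌋ = $30,863 → take DB $52,662. Book value $78,993.
Year 3: DB = ⌊$78,993 × 200%/5⌋ = $31,597; SL = ⌊$70,793/3⌋ = $23,597 → take DB $31,597. Book value $47,396.
Accumulated through year 3 = $219,425 − $47,396 = $172,029.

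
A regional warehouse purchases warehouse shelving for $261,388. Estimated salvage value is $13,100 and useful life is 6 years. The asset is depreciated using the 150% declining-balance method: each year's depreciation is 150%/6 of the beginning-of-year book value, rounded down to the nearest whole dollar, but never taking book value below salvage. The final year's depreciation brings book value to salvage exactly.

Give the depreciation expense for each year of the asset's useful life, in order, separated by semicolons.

$65,347; $49,010; $36,757; $27,568; $20,676; $48,930

Depreciable base = $261,388 − $13,100 = $248,288.
Year 1: ⌊$261,388 × 150%/6⌋ = $65,347. Book value $196,041.
Year 2: ⌊$196,041 × 150%/6⌋ = $49,010. Book value $147,031.
Year 3: ⌊$147,031 × 150%/6⌋ = $36,757. Book value $110,274.
Year 4: ⌊$110,274 × 150%/6⌋ = $27,568. Book value $82,706.
Year 5: ⌊$82,706 × 150%/6⌋ = $20,676. Book value $62,030.
Year 6 (final): $62,030 − $13,100 = $48,930. Book value $13,100.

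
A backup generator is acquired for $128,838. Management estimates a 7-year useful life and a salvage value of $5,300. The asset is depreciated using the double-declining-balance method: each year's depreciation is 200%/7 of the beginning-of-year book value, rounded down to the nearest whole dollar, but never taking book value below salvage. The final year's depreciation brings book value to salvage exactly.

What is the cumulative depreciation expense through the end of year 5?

Depreciable base = $128,838 − $5,300 = $123,538.
Year 1: ⌊$128,838 × 200%/7⌋ = $36,810. Book value $92,028.
Year 2: ⌊$92,028 × 200%/7⌋ = $26,293. Book value $65,735.
Year 3: ⌊$65,735 × 200%/7⌋ = $18,781. Book value $46,954.
Year 4: ⌊$46,954 × 200%/7⌋ = $13,415. Book value $33,539.
Year 5: ⌊$33,539 × 200%/7⌋ = $9,582. Book value $23,957.
Accumulated through year 5 = $128,838 − $23,957 = $104,881.

$104,881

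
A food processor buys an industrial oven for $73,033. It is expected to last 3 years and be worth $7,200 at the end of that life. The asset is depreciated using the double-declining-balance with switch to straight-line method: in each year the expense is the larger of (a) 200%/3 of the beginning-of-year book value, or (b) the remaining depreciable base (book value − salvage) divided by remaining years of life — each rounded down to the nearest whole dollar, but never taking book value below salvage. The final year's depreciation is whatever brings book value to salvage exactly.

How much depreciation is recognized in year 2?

$16,230

Depreciable base = $73,033 − $7,200 = $65,833.
Year 1: DB = ⌊$73,033 × 200%/3⌋ = $48,688; SL = ⌊$65,833/3⌋ = $21,944 → take DB $48,688. Book value $24,345.
Year 2: DB = ⌊$24,345 × 200%/3⌋ = $16,230; SL = ⌊$17,145/2⌋ = $8,572 → take DB $16,230. Book value $8,115.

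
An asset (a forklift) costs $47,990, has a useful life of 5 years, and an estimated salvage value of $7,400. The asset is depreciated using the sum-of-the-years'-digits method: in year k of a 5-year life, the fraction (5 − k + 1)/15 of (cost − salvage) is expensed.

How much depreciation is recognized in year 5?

Depreciable base = $47,990 − $7,400 = $40,590.
Sum of the years' digits = 5+4+3+2+1 = 15.
Year 1: $40,590 × 5/15 = $13,530. Book value $34,460.
Year 2: $40,590 × 4/15 = $10,824. Book value $23,636.
Year 3: $40,590 × 3/15 = $8,118. Book value $15,518.
Year 4: $40,590 × 2/15 = $5,412. Book value $10,106.
Year 5: $40,590 × 1/15 = $2,706. Book value $7,400.

$2,706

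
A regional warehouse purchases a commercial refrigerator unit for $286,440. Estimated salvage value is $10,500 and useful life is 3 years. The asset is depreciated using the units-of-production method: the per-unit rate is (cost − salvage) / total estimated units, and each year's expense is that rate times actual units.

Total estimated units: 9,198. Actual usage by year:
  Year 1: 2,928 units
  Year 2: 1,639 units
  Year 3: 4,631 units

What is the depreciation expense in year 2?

Depreciable base = $286,440 − $10,500 = $275,940.
Rate = $275,940 / 9,198 units = $30 per unit.
Year 1: 2,928 × $30 = $87,840. Book value $198,600.
Year 2: 1,639 × $30 = $49,170. Book value $149,430.

$49,170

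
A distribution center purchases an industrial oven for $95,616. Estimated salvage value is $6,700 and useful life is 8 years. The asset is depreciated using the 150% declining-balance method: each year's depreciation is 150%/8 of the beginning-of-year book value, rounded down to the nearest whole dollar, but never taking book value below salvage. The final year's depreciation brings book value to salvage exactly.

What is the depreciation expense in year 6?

$6,348

Depreciable base = $95,616 − $6,700 = $88,916.
Year 1: ⌊$95,616 × 150%/8⌋ = $17,928. Book value $77,688.
Year 2: ⌊$77,688 × 150%/8⌋ = $14,566. Book value $63,122.
Year 3: ⌊$63,122 × 150%/8⌋ = $11,835. Book value $51,287.
Year 4: ⌊$51,287 × 150%/8⌋ = $9,616. Book value $41,671.
Year 5: ⌊$41,671 × 150%/8⌋ = $7,813. Book value $33,858.
Year 6: ⌊$33,858 × 150%/8⌋ = $6,348. Book value $27,510.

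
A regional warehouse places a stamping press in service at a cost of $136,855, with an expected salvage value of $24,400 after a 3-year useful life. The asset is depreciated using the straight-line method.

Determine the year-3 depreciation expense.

Depreciable base = $136,855 − $24,400 = $112,455.
Annual expense = $112,455 / 3 = $37,485.

$37,485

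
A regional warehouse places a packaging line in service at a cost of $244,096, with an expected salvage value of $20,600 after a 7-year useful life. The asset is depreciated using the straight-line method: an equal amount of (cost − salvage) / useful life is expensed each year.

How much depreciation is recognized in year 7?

$31,928

Depreciable base = $244,096 − $20,600 = $223,496.
Annual expense = $223,496 / 7 = $31,928.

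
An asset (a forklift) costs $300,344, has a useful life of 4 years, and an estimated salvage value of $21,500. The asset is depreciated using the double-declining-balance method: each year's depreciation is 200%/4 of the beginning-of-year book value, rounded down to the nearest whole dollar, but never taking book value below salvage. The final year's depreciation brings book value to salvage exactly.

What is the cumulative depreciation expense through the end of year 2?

Depreciable base = $300,344 − $21,500 = $278,844.
Year 1: ⌊$300,344 × 200%/4⌋ = $150,172. Book value $150,172.
Year 2: ⌊$150,172 × 200%/4⌋ = $75,086. Book value $75,086.
Accumulated through year 2 = $300,344 − $75,086 = $225,258.

$225,258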